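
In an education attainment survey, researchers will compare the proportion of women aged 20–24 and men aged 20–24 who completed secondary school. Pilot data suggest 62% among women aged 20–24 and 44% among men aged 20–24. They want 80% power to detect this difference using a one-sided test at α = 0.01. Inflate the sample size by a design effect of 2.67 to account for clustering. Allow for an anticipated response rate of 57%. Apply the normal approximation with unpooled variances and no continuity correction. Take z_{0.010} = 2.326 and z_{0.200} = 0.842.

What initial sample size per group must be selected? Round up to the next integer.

n = 700 per group

n = (z_α + z_β)² · [p₁(1−p₁) + p₂(1−p₂)] / (p₁ − p₂)²
  = (2.326 + 0.842)² · (0.62·0.38 + 0.44·0.56) / (0.18)²
  = (3.168)² · (0.2356 + 0.2464) / 0.0324
  = 10.0362 · 0.4820 / 0.0324
  = 149.30
Design effect: 2.67 × 149.30 = 398.64.
Adjust for 57% response: 398.64 / 0.57 = 699.37.
Round up → n = 700 per group.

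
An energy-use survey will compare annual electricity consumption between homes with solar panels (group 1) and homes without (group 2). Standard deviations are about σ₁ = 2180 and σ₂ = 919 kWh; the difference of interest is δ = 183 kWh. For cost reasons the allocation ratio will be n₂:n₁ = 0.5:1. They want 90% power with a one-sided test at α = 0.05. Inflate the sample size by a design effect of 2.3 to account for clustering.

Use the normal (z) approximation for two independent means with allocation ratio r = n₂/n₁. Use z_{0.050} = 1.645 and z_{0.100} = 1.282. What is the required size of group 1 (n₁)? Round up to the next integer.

n₁ = (z_α + z_β)² · (σ₁² + σ₂²/r) / δ²
   = (1.645 + 1.282)² · (2180² + 919²/0.5) / 183²
   = 8.5673 · (4752400 + 1689122) / 33489
   = 8.5673 · 6441522 / 33489
   = 1647.90
Design effect: 2.3 × 1647.90 = 3790.18.
Round up → n₁ = 3791; n₂ = r·n₁ = 0.5 × 3791 = 1896.

n₁ = 3791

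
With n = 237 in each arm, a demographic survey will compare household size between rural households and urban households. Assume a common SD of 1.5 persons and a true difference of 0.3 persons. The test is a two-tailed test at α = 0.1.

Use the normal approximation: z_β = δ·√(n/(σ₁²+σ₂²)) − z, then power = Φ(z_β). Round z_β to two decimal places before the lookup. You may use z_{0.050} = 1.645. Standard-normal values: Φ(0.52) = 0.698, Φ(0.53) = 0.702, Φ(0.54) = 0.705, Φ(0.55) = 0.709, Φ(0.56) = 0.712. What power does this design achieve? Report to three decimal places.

Power ≈ 0.702

z_β = δ·√(n/(σ₁²+σ₂²)) − z_{α/2}
    = 0.3 · √(237/4.5) − 1.645
    = 0.3 · 7.25718 − 1.645
    = 2.1772 − 1.645 = 0.5322 → 0.53
Power = Φ(0.53) = 0.702.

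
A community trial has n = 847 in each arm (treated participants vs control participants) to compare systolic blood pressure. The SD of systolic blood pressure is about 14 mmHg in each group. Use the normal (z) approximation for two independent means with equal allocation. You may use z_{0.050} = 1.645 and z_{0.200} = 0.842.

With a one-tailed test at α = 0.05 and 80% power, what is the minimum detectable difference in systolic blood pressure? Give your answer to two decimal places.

δ = (z_α + z_β) · √((σ₁²+σ₂²)/n)
  = (1.645 + 0.842) · √(392/847)
  = 2.487 · √0.46281
  = 2.487 · 0.6803
  = 1.6919

Minimum detectable difference ≈ 1.69 mmHg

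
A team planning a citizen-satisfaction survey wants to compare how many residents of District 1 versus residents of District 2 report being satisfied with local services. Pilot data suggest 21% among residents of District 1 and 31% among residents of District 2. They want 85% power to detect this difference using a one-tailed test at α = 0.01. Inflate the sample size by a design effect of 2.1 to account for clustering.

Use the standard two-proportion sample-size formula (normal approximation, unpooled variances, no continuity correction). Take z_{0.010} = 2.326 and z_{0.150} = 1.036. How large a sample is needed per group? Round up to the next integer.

n = (z_α + z_β)² · [p₁(1−p₁) + p₂(1−p₂)] / (p₁ − p₂)²
  = (2.326 + 1.036)² · (0.21·0.79 + 0.31·0.69) / (-0.10)²
  = (3.362)² · (0.1659 + 0.2139) / 0.0100
  = 11.3030 · 0.3798 / 0.0100
  = 429.29
Design effect: 2.1 × 429.29 = 901.51.
Round up → n = 902 per group.

n = 902 per group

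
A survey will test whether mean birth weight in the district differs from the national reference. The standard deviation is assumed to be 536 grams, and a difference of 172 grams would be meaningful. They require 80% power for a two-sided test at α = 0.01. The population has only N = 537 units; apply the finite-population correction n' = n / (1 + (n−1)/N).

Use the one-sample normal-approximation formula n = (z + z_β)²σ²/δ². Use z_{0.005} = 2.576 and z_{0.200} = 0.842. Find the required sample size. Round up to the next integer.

n = (z_{α/2} + z_β)² · σ² / δ²
  = (2.576 + 0.842)² · 536² / 172²
  = 11.6827 · 287296 / 29584
  = 113.45
Finite-population correction (N = 537): 113.45 / (1 + (113.45 − 1)/537) = 93.81.
Round up → n = 94.

n = 94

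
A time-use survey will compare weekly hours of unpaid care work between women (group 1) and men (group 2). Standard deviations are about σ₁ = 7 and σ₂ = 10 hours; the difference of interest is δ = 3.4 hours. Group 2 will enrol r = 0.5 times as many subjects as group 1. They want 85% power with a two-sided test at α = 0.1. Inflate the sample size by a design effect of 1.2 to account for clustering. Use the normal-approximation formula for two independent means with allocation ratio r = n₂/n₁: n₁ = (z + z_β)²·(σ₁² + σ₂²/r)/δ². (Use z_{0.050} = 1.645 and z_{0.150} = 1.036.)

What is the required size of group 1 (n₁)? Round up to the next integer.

n₁ = (z_{α/2} + z_β)² · (σ₁² + σ₂²/r) / δ²
   = (1.645 + 1.036)² · (7² + 10²/0.5) / 3.4²
   = 7.1878 · (49 + 200) / 11.56
   = 7.1878 · 249 / 11.56
   = 154.82
Design effect: 1.2 × 154.82 = 185.79.
Round up → n₁ = 186; n₂ = r·n₁ = 0.5 × 186 = 93.

n₁ = 186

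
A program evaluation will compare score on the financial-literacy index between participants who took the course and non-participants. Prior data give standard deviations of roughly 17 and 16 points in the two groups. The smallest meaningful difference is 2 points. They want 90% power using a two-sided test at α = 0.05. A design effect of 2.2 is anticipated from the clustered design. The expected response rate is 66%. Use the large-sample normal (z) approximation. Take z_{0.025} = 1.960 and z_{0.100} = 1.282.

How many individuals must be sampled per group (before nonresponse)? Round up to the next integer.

n = (z_{α/2} + z_β)² · (σ₁² + σ₂²) / δ²
  = (1.960 + 1.282)² · (17² + 16² = 545) / 2²
  = 10.5106 · 545 / 4
  = 1432.06
Design effect: 2.2 × 1432.06 = 3150.54.
Adjust for 66% response: 3150.54 / 0.66 = 4773.55.
Round up → n = 4774 per group.

n = 4774 per group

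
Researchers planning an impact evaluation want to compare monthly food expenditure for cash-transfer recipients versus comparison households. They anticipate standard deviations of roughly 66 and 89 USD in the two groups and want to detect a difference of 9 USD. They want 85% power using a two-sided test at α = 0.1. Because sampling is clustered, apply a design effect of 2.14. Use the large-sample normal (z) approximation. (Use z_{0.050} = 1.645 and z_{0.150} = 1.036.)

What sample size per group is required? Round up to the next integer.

n = (z_{α/2} + z_β)² · (σ₁² + σ₂²) / δ²
  = (1.645 + 1.036)² · (66² + 89² = 12277) / 9²
  = 7.1878 · 12277 / 81
  = 1089.43
Design effect: 2.14 × 1089.43 = 2331.39.
Round up → n = 2332 per group.

n = 2332 per group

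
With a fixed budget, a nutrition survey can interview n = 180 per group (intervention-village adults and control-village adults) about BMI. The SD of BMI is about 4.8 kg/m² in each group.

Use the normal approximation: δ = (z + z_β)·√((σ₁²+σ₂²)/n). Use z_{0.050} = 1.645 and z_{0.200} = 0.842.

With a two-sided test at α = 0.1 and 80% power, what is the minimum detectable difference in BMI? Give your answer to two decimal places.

δ = (z_{α/2} + z_β) · √((σ₁²+σ₂²)/n)
  = (1.645 + 0.842) · √(46.08/180)
  = 2.487 · √0.256
  = 2.487 · 0.5060
  = 1.2583

Minimum detectable difference ≈ 1.26 kg/m²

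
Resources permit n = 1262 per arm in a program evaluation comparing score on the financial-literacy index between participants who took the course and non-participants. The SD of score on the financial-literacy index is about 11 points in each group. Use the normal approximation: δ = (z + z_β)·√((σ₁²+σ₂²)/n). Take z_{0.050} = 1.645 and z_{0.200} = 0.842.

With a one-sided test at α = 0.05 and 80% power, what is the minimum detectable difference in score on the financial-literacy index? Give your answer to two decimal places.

Minimum detectable difference ≈ 1.09 points

δ = (z_α + z_β) · √((σ₁²+σ₂²)/n)
  = (1.645 + 0.842) · √(242/1262)
  = 2.487 · √0.19176
  = 2.487 · 0.4379
  = 1.0891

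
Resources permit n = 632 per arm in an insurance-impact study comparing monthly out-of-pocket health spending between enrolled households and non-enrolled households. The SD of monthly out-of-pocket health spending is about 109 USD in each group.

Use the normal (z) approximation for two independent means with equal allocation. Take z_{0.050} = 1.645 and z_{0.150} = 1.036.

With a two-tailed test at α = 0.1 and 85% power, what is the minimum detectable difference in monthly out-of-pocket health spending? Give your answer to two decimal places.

Minimum detectable difference ≈ 16.44 USD

δ = (z_{α/2} + z_β) · √((σ₁²+σ₂²)/n)
  = (1.645 + 1.036) · √(23762/632)
  = 2.681 · √37.5981
  = 2.681 · 6.1317
  = 16.4392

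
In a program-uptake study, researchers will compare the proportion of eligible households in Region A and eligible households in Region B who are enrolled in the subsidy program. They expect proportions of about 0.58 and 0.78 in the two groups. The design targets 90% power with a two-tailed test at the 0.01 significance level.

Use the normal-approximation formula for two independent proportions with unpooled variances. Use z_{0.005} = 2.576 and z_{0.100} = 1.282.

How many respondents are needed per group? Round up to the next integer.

n = (z_{α/2} + z_β)² · [p₁(1−p₁) + p₂(1−p₂)] / (p₁ − p₂)²
  = (2.576 + 1.282)² · (0.58·0.42 + 0.78·0.22) / (-0.20)²
  = (3.858)² · (0.2436 + 0.1716) / 0.0400
  = 14.8842 · 0.4152 / 0.0400
  = 154.50
Round up → n = 155 per group.

n = 155 per group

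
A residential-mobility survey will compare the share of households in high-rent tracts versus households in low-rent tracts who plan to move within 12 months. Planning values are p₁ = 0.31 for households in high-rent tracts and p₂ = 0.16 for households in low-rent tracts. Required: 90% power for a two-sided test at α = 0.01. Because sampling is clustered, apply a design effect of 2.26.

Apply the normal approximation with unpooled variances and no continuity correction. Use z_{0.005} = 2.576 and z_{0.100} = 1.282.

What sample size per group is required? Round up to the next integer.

n = 521 per group

n = (z_{α/2} + z_β)² · [p₁(1−p₁) + p₂(1−p₂)] / (p₁ − p₂)²
  = (2.576 + 1.282)² · (0.31·0.69 + 0.16·0.84) / (0.15)²
  = (3.858)² · (0.2139 + 0.1344) / 0.0225
  = 14.8842 · 0.3483 / 0.0225
  = 230.41
Design effect: 2.26 × 230.41 = 520.72.
Round up → n = 521 per group.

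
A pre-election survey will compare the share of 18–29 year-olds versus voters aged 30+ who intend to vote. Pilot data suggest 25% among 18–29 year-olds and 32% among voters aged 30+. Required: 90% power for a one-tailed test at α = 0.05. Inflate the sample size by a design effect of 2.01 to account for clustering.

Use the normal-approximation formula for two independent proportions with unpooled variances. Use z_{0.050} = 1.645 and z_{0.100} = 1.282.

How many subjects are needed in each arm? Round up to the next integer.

n = 1424 per group

n = (z_α + z_β)² · [p₁(1−p₁) + p₂(1−p₂)] / (p₁ − p₂)²
  = (1.645 + 1.282)² · (0.25·0.75 + 0.32·0.68) / (-0.07)²
  = (2.927)² · (0.1875 + 0.2176) / 0.0049
  = 8.5673 · 0.4051 / 0.0049
  = 708.29
Design effect: 2.01 × 708.29 = 1423.66.
Round up → n = 1424 per group.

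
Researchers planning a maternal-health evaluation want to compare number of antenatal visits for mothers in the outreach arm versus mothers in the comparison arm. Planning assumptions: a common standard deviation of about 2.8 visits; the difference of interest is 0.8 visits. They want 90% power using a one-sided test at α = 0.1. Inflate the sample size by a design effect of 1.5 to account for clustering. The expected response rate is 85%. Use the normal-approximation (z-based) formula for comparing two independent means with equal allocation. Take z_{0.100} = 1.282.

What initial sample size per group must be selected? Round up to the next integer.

n = 285 per group

n = (z_α + z_β)² · (σ₁² + σ₂²) / δ²
  = (1.282 + 1.282)² · (2·2.8² = 15.68) / 0.8²
  = 6.5741 · 15.68 / 0.64
  = 161.07
Design effect: 1.5 × 161.07 = 241.60.
Adjust for 85% response: 241.60 / 0.85 = 284.23.
Round up → n = 285 per group.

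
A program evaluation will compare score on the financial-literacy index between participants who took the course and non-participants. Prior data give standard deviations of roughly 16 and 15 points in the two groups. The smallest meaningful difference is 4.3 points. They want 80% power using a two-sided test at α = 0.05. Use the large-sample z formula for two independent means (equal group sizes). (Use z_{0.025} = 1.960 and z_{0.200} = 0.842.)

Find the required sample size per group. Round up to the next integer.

n = (z_{α/2} + z_β)² · (σ₁² + σ₂²) / δ²
  = (1.960 + 0.842)² · (16² + 15² = 481) / 4.3²
  = 7.8512 · 481 / 18.49
  = 204.24
Round up → n = 205 per group.

n = 205 per group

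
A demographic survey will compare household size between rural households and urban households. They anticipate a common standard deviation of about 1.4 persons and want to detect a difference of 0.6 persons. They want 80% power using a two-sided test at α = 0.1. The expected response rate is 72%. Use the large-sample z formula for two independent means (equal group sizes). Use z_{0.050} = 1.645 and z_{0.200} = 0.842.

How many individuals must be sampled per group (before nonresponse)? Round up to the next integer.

n = (z_{α/2} + z_β)² · (σ₁² + σ₂²) / δ²
  = (1.645 + 0.842)² · (2·1.4² = 3.92) / 0.6²
  = 6.1852 · 3.92 / 0.36
  = 67.35
Adjust for 72% response: 67.35 / 0.72 = 93.54.
Round up → n = 94 per group.

n = 94 per group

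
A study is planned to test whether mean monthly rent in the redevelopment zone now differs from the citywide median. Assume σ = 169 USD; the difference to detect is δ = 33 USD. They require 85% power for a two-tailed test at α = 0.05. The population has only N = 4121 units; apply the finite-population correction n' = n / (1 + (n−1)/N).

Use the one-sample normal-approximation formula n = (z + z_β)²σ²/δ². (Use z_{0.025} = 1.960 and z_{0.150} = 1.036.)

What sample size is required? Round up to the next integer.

n = 223

n = (z_{α/2} + z_β)² · σ² / δ²
  = (1.960 + 1.036)² · 169² / 33²
  = 8.9760 · 28561 / 1089
  = 235.41
Finite-population correction (N = 4121): 235.41 / (1 + (235.41 − 1)/4121) = 222.74.
Round up → n = 223.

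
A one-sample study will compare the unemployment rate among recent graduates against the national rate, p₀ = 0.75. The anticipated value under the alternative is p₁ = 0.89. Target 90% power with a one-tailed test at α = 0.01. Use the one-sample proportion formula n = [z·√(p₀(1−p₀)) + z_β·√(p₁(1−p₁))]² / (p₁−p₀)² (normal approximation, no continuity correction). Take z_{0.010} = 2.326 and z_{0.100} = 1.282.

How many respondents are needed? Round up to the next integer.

n = [z_α·√(p₀q₀) + z_β·√(p₁q₁)]² / (p₁ − p₀)²
  = [2.326·√(0.75·0.25) + 1.282·√(0.89·0.11)]² / (0.14)²
  = [2.326·0.4330 + 1.282·0.3129]² / 0.0196
  = [1.4083]² / 0.0196
  = 101.19
Round up → n = 102.

n = 102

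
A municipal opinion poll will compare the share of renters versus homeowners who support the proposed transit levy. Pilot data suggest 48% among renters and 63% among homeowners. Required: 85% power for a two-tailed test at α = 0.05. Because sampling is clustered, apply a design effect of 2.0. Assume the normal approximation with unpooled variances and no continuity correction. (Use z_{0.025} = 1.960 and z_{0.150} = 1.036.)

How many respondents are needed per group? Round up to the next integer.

n = 386 per group

n = (z_{α/2} + z_β)² · [p₁(1−p₁) + p₂(1−p₂)] / (p₁ − p₂)²
  = (1.960 + 1.036)² · (0.48·0.52 + 0.63·0.37) / (-0.15)²
  = (2.996)² · (0.2496 + 0.2331) / 0.0225
  = 8.9760 · 0.4827 / 0.0225
  = 192.57
Design effect: 2.0 × 192.57 = 385.13.
Round up → n = 386 per group.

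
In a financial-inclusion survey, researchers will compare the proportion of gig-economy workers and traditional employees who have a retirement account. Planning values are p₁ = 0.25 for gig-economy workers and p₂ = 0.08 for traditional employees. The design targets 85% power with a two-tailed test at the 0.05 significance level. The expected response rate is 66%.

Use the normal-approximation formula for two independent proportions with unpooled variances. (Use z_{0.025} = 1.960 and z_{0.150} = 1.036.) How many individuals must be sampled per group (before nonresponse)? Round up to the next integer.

n = 123 per group

n = (z_{α/2} + z_β)² · [p₁(1−p₁) + p₂(1−p₂)] / (p₁ − p₂)²
  = (1.960 + 1.036)² · (0.25·0.75 + 0.08·0.92) / (0.17)²
  = (2.996)² · (0.1875 + 0.0736) / 0.0289
  = 8.9760 · 0.2611 / 0.0289
  = 81.09
Adjust for 66% response: 81.09 / 0.66 = 122.87.
Round up → n = 123 per group.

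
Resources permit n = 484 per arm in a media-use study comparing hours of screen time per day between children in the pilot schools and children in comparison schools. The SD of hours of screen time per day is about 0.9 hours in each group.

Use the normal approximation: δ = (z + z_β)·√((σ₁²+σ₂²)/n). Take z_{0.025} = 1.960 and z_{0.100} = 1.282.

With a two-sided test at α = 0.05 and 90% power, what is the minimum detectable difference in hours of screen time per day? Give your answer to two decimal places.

Minimum detectable difference ≈ 0.19 hours

δ = (z_{α/2} + z_β) · √((σ₁²+σ₂²)/n)
  = (1.960 + 1.282) · √(1.62/484)
  = 3.242 · √0.00335
  = 3.242 · 0.0579
  = 0.1876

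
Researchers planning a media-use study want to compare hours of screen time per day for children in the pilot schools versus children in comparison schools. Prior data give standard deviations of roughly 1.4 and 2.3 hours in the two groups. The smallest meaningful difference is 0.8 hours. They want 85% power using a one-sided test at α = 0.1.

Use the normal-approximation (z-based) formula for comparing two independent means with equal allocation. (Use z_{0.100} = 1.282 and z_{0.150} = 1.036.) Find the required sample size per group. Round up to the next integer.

n = 61 per group

n = (z_α + z_β)² · (σ₁² + σ₂²) / δ²
  = (1.282 + 1.036)² · (1.4² + 2.3² = 7.25) / 0.8²
  = 5.3731 · 7.25 / 0.64
  = 60.87
Round up → n = 61 per group.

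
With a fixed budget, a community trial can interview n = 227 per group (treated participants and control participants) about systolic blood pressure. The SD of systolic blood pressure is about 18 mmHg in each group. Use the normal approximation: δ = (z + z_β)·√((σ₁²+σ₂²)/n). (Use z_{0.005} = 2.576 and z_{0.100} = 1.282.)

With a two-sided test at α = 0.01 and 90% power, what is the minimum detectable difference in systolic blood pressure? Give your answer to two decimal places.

δ = (z_{α/2} + z_β) · √((σ₁²+σ₂²)/n)
  = (2.576 + 1.282) · √(648/227)
  = 3.858 · √2.8546
  = 3.858 · 1.6896
  = 6.5183

Minimum detectable difference ≈ 6.52 mmHg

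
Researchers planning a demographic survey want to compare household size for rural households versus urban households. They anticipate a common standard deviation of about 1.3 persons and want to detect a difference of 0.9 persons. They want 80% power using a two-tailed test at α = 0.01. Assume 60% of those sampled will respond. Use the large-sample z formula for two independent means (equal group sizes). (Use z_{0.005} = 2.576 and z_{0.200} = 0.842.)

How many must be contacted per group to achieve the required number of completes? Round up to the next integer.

n = (z_{α/2} + z_β)² · (σ₁² + σ₂²) / δ²
  = (2.576 + 0.842)² · (2·1.3² = 3.38) / 0.9²
  = 11.6827 · 3.38 / 0.81
  = 48.75
Adjust for 60% response: 48.75 / 0.60 = 81.25.
Round up → n = 82 per group.

n = 82 per group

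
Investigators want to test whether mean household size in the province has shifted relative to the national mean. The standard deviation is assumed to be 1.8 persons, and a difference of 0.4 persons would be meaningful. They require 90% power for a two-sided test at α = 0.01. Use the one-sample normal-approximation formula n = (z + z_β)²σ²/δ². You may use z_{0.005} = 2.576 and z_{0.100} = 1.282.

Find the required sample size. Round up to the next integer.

n = 302

n = (z_{α/2} + z_β)² · σ² / δ²
  = (2.576 + 1.282)² · 1.8² / 0.4²
  = 14.8842 · 3.24 / 0.16
  = 301.40
Round up → n = 302.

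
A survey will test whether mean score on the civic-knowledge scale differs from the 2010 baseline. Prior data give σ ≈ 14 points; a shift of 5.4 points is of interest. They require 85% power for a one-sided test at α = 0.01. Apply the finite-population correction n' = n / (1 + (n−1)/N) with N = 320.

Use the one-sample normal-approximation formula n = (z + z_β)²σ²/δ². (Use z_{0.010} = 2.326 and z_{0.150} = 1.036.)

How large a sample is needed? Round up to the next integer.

n = 62

n = (z_α + z_β)² · σ² / δ²
  = (2.326 + 1.036)² · 14² / 5.4²
  = 11.3030 · 196 / 29.16
  = 75.97
Finite-population correction (N = 320): 75.97 / (1 + (75.97 − 1)/320) = 61.55.
Round up → n = 62.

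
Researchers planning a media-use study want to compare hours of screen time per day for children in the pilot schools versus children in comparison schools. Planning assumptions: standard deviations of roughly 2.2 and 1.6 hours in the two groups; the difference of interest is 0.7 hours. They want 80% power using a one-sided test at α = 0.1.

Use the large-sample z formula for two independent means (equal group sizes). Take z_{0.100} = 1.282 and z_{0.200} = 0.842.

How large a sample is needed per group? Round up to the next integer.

n = (z_α + z_β)² · (σ₁² + σ₂²) / δ²
  = (1.282 + 0.842)² · (2.2² + 1.6² = 7.4) / 0.7²
  = 4.5114 · 7.4 / 0.49
  = 68.13
Round up → n = 69 per group.

n = 69 per group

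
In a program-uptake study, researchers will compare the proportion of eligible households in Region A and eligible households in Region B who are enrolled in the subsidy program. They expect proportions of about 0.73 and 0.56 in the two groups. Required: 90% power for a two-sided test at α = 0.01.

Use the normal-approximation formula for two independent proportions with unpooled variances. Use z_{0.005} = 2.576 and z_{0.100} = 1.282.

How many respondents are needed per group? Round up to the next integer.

n = (z_{α/2} + z_β)² · [p₁(1−p₁) + p₂(1−p₂)] / (p₁ − p₂)²
  = (2.576 + 1.282)² · (0.73·0.27 + 0.56·0.44) / (0.17)²
  = (3.858)² · (0.1971 + 0.2464) / 0.0289
  = 14.8842 · 0.4435 / 0.0289
  = 228.41
Round up → n = 229 per group.

n = 229 per group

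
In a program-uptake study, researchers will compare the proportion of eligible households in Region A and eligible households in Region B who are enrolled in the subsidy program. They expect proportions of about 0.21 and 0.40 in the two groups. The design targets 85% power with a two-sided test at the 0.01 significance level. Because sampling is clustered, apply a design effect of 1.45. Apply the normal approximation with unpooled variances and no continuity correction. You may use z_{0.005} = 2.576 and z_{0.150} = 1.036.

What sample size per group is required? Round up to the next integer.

n = 213 per group

n = (z_{α/2} + z_β)² · [p₁(1−p₁) + p₂(1−p₂)] / (p₁ − p₂)²
  = (2.576 + 1.036)² · (0.21·0.79 + 0.40·0.60) / (-0.19)²
  = (3.612)² · (0.1659 + 0.2400) / 0.0361
  = 13.0465 · 0.4059 / 0.0361
  = 146.69
Design effect: 1.45 × 146.69 = 212.70.
Round up → n = 213 per group.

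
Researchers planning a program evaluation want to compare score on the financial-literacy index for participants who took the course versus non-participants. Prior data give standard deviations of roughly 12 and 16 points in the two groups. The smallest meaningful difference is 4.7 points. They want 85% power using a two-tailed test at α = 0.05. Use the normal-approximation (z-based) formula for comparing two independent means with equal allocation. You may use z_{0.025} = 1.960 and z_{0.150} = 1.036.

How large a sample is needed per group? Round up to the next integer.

n = 163 per group

n = (z_{α/2} + z_β)² · (σ₁² + σ₂²) / δ²
  = (1.960 + 1.036)² · (12² + 16² = 400) / 4.7²
  = 8.9760 · 400 / 22.09
  = 162.54
Round up → n = 163 per group.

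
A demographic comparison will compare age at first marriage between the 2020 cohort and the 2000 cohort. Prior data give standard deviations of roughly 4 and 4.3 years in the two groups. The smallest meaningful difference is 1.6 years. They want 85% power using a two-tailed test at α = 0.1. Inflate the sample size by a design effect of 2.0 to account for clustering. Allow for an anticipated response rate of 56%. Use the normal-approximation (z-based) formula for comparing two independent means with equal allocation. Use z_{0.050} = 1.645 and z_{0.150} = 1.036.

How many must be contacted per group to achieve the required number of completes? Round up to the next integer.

n = (z_{α/2} + z_β)² · (σ₁² + σ₂²) / δ²
  = (1.645 + 1.036)² · (4² + 4.3² = 34.49) / 1.6²
  = 7.1878 · 34.49 / 2.56
  = 96.84
Design effect: 2.0 × 96.84 = 193.68.
Adjust for 56% response: 193.68 / 0.56 = 345.85.
Round up → n = 346 per group.

n = 346 per group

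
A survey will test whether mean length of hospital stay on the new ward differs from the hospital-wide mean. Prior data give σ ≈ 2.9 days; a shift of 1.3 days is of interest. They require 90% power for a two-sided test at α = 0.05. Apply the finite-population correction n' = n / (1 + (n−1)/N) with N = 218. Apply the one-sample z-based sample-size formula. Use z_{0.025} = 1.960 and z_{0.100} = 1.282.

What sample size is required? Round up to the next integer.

n = (z_{α/2} + z_β)² · σ² / δ²
  = (1.960 + 1.282)² · 2.9² / 1.3²
  = 10.5106 · 8.41 / 1.69
  = 52.30
Finite-population correction (N = 218): 52.30 / (1 + (52.30 − 1)/218) = 42.34.
Round up → n = 43.

n = 43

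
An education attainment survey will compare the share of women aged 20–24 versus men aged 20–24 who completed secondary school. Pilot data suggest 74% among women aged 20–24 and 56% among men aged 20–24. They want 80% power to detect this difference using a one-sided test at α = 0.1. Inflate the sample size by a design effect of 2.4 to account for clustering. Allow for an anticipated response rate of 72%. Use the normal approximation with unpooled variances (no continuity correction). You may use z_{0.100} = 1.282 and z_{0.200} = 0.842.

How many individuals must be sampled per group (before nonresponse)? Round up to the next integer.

n = 204 per group

n = (z_α + z_β)² · [p₁(1−p₁) + p₂(1−p₂)] / (p₁ − p₂)²
  = (1.282 + 0.842)² · (0.74·0.26 + 0.56·0.44) / (0.18)²
  = (2.124)² · (0.1924 + 0.2464) / 0.0324
  = 4.5114 · 0.4388 / 0.0324
  = 61.10
Design effect: 2.4 × 61.10 = 146.64.
Adjust for 72% response: 146.64 / 0.72 = 203.66.
Round up → n = 204 per group.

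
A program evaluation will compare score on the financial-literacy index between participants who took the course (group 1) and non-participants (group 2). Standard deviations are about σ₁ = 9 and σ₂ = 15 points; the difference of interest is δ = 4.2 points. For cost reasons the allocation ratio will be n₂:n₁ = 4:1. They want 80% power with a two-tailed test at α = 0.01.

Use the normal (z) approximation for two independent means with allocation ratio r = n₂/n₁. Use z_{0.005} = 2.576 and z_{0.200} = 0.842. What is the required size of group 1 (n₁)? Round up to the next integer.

n₁ = (z_{α/2} + z_β)² · (σ₁² + σ₂²/r) / δ²
   = (2.576 + 0.842)² · (9² + 15²/4) / 4.2²
   = 11.6827 · (81 + 56.25) / 17.64
   = 11.6827 · 137.25 / 17.64
   = 90.90
Round up → n₁ = 91; n₂ = r·n₁ = 4 × 91 = 364.

n₁ = 91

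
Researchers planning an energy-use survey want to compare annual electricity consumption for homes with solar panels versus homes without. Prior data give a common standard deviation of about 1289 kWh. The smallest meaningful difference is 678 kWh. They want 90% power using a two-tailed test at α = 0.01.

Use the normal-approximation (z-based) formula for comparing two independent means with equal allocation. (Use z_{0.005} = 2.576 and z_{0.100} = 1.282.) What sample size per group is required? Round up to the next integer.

n = 108 per group

n = (z_{α/2} + z_β)² · (σ₁² + σ₂²) / δ²
  = (2.576 + 1.282)² · (2·1289² = 3323042) / 678²
  = 14.8842 · 3323042 / 459684
  = 107.60
Round up → n = 108 per group.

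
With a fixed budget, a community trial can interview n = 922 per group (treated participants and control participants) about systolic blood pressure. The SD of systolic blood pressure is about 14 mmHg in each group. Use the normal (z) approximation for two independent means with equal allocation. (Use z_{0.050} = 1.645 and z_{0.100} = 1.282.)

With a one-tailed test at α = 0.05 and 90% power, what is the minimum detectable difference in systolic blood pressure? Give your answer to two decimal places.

δ = (z_α + z_β) · √((σ₁²+σ₂²)/n)
  = (1.645 + 1.282) · √(392/922)
  = 2.927 · √0.42516
  = 2.927 · 0.6520
  = 1.9085

Minimum detectable difference ≈ 1.91 mmHg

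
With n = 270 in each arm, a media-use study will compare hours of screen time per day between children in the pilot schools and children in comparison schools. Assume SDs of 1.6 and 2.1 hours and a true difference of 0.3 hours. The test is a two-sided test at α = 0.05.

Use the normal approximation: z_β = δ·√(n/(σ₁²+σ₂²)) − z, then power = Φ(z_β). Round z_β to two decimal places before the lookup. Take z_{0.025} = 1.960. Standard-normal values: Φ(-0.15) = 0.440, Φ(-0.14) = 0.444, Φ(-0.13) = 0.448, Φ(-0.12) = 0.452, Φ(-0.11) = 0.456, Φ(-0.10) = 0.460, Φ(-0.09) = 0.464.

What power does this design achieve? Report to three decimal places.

Power ≈ 0.464

z_β = δ·√(n/(σ₁²+σ₂²)) − z_{α/2}
    = 0.3 · √(270/6.97) − 1.960
    = 0.3 · 6.22394 − 1.960
    = 1.8672 − 1.960 = -0.0928 → -0.09
Power = Φ(-0.09) = 0.464.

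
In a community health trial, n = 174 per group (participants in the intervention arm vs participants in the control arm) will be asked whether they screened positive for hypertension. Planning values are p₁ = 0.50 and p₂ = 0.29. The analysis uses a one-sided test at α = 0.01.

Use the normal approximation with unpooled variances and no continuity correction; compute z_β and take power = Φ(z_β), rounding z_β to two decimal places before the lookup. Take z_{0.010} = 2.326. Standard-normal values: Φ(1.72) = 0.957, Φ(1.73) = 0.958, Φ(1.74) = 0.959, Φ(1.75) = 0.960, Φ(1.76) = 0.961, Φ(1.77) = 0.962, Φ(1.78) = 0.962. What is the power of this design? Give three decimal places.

z_β = |p₁−p₂|·√(n/[p₁q₁+p₂q₂]) − z_α
    = 0.21 · √(174/0.4559) − 2.326
    = 0.21 · 19.5362 − 2.326
    = 4.1026 − 2.326 = 1.7766 → 1.78
Power = Φ(1.78) = 0.962.

Power ≈ 0.962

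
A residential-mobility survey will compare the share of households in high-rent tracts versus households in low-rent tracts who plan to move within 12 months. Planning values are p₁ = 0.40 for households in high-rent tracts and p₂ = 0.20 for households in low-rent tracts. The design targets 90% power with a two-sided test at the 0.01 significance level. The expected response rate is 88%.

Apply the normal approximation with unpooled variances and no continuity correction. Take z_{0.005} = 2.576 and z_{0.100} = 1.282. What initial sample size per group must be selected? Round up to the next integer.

n = 170 per group

n = (z_{α/2} + z_β)² · [p₁(1−p₁) + p₂(1−p₂)] / (p₁ − p₂)²
  = (2.576 + 1.282)² · (0.40·0.60 + 0.20·0.80) / (0.20)²
  = (3.858)² · (0.2400 + 0.1600) / 0.0400
  = 14.8842 · 0.4000 / 0.0400
  = 148.84
Adjust for 88% response: 148.84 / 0.88 = 169.14.
Round up → n = 170 per group.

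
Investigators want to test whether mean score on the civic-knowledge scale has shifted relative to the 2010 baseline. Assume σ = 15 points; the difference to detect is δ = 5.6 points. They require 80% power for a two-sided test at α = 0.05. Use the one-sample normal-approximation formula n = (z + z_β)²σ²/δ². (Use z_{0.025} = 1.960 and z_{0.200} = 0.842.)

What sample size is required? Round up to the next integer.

n = (z_{α/2} + z_β)² · σ² / δ²
  = (1.960 + 0.842)² · 15² / 5.6²
  = 7.8512 · 225 / 31.36
  = 56.33
Round up → n = 57.

n = 57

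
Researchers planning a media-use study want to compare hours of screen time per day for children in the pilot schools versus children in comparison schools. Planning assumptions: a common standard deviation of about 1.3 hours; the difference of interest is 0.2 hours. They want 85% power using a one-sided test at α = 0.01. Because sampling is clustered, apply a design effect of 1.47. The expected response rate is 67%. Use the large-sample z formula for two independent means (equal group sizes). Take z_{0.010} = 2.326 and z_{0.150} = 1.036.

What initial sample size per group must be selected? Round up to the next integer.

n = 2096 per group

n = (z_α + z_β)² · (σ₁² + σ₂²) / δ²
  = (2.326 + 1.036)² · (2·1.3² = 3.38) / 0.2²
  = 11.3030 · 3.38 / 0.04
  = 955.11
Design effect: 1.47 × 955.11 = 1404.01.
Adjust for 67% response: 1404.01 / 0.67 = 2095.53.
Round up → n = 2096 per group.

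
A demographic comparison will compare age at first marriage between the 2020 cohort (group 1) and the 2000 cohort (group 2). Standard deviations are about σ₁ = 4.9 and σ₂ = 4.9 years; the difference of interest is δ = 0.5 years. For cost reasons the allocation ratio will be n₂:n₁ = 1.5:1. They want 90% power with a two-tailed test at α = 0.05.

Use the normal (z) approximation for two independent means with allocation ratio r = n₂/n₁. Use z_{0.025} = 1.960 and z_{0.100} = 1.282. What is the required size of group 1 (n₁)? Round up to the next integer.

n₁ = (z_{α/2} + z_β)² · (σ₁² + σ₂²/r) / δ²
   = (1.960 + 1.282)² · (4.9² + 4.9²/1.5) / 0.5²
   = 10.5106 · (24.01 + 16.0067) / 0.25
   = 10.5106 · 40.0167 / 0.25
   = 1682.39
Round up → n₁ = 1683; n₂ = r·n₁ = 1.5 × 1683 = 2525.

n₁ = 1683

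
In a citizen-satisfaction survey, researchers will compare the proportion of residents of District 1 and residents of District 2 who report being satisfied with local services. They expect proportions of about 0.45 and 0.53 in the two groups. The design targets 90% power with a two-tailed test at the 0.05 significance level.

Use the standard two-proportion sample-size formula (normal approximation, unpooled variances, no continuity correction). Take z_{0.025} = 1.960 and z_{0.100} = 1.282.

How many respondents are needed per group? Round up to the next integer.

n = (z_{α/2} + z_β)² · [p₁(1−p₁) + p₂(1−p₂)] / (p₁ − p₂)²
  = (1.960 + 1.282)² · (0.45·0.55 + 0.53·0.47) / (-0.08)²
  = (3.242)² · (0.2475 + 0.2491) / 0.0064
  = 10.5106 · 0.4966 / 0.0064
  = 815.55
Round up → n = 816 per group.

n = 816 per group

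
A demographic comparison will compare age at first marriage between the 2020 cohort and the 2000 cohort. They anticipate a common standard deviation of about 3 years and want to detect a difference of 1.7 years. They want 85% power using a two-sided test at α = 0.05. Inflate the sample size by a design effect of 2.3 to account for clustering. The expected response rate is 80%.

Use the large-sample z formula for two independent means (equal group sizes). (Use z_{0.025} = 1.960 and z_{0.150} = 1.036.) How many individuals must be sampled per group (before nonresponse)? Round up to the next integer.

n = (z_{α/2} + z_β)² · (σ₁² + σ₂²) / δ²
  = (1.960 + 1.036)² · (2·3² = 18) / 1.7²
  = 8.9760 · 18 / 2.89
  = 55.91
Design effect: 2.3 × 55.91 = 128.58.
Adjust for 80% response: 128.58 / 0.80 = 160.73.
Round up → n = 161 per group.

n = 161 per group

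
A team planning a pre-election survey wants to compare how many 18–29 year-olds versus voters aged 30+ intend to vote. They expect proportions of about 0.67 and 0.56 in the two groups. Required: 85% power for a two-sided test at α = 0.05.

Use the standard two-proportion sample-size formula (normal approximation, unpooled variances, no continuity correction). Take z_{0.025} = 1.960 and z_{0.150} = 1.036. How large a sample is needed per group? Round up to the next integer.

n = (z_{α/2} + z_β)² · [p₁(1−p₁) + p₂(1−p₂)] / (p₁ − p₂)²
  = (1.960 + 1.036)² · (0.67·0.33 + 0.56·0.44) / (0.11)²
  = (2.996)² · (0.2211 + 0.2464) / 0.0121
  = 8.9760 · 0.4675 / 0.0121
  = 346.80
Round up → n = 347 per group.

n = 347 per group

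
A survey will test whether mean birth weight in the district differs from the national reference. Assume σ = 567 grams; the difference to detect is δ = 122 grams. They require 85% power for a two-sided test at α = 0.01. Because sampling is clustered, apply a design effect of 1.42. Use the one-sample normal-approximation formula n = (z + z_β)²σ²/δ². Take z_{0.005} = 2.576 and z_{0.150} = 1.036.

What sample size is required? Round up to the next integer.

n = 401

n = (z_{α/2} + z_β)² · σ² / δ²
  = (2.576 + 1.036)² · 567² / 122²
  = 13.0465 · 321489 / 14884
  = 281.80
Design effect: 1.42 × 281.80 = 400.16.
Round up → n = 401.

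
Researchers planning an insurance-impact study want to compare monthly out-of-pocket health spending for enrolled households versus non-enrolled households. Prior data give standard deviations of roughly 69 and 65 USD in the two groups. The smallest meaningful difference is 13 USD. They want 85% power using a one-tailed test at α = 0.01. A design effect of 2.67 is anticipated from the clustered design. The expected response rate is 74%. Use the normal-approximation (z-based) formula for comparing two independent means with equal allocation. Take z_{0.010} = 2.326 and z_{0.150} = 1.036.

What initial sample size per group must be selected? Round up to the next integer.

n = 2169 per group

n = (z_α + z_β)² · (σ₁² + σ₂²) / δ²
  = (2.326 + 1.036)² · (69² + 65² = 8986) / 13²
  = 11.3030 · 8986 / 169
  = 601.00
Design effect: 2.67 × 601.00 = 1604.67.
Adjust for 74% response: 1604.67 / 0.74 = 2168.48.
Round up → n = 2169 per group.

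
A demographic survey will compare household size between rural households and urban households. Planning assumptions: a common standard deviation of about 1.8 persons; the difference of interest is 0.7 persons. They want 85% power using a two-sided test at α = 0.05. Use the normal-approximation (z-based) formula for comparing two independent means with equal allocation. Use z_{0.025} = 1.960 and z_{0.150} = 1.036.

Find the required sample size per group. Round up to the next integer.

n = (z_{α/2} + z_β)² · (σ₁² + σ₂²) / δ²
  = (1.960 + 1.036)² · (2·1.8² = 6.48) / 0.7²
  = 8.9760 · 6.48 / 0.49
  = 118.70
Round up → n = 119 per group.

n = 119 per group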